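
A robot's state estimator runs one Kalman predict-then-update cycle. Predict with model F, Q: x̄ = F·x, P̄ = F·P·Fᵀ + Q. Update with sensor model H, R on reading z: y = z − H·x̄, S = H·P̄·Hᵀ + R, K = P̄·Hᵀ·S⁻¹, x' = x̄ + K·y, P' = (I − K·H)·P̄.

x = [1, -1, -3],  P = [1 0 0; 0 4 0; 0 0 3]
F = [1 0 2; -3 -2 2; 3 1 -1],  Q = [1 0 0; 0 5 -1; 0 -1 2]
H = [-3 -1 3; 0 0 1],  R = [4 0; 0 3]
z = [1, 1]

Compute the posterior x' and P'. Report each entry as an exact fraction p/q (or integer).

x̄ = F·x = [-5, -7, 5]
P̄ = F·P·Fᵀ + Q = [14 9 -3; 9 42 -24; -3 -24 18]
y = z − H·x̄ = [-36, -4]
S = H·P̄·Hᵀ + R = [586 87; 87 21]
K = P̄·Hᵀ·S⁻¹ = [-333/1579 1154/1579; -291/1579 -599/1579; 87/1579 993/1579]
x' = x̄ + K·y = [-523/1579, 1819/1579, 791/1579]
P' = (I − K·H)·P̄ = [5588/1579 -5046/1579 3462/1579; -5046/1579 10911/1579 -1797/1579; 3462/1579 -1797/1579 2979/1579]

x' = [-523/1579, 1819/1579, 791/1579]
P' = [5588/1579 -5046/1579 3462/1579; -5046/1579 10911/1579 -1797/1579; 3462/1579 -1797/1579 2979/1579]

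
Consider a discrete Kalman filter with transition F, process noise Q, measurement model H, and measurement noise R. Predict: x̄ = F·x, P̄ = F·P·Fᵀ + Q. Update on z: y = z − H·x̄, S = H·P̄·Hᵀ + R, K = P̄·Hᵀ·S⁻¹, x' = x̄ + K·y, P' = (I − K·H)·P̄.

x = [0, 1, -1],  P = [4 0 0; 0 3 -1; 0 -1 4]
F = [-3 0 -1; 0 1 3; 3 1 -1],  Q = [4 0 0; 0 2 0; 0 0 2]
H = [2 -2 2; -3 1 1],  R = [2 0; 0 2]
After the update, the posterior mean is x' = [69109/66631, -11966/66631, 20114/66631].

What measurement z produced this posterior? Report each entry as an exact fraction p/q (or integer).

z = [3, -3]

x̄ = F·x = [1, -2, 2]
P̄ = F·P·Fᵀ + Q = [44 -11 -31; -11 35 -11; -31 -11 47]
S = H·P̄·Hᵀ + R = [434 -204; -204 710]
K = P̄·Hᵀ·S⁻¹ = [-354/66631 -16431/66631; -17328/66631 741/133262; 16164/66631 33501/133262]
x' − x̄ = [2478/66631, 121296/66631, -113148/66631] = K·y
y = (KᵀK)⁻¹·Kᵀ·(x' − x̄) = [-7, 0]
z = y + H·x̄ = [-7, 0] + [10, -3] = [3, -3]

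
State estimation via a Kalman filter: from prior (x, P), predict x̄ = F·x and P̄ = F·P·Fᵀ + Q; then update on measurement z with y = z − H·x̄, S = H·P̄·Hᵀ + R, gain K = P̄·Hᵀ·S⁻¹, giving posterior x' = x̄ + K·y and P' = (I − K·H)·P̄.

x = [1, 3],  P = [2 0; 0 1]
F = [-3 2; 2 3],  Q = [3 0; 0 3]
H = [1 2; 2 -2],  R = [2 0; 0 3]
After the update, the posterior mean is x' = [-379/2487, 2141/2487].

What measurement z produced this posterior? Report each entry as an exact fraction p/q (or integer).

x̄ = F·x = [3, 11]
P̄ = F·P·Fᵀ + Q = [25 -6; -6 20]
S = H·P̄·Hᵀ + R = [83 -42; -42 231]
K = P̄·Hᵀ·S⁻¹ = [267/829 5692/17409; 270/829 -2888/17409]
x' − x̄ = [-7840/2487, -25216/2487] = K·y
y = (KᵀK)⁻¹·Kᵀ·(x' − x̄) = [-24, 14]
z = y + H·x̄ = [-24, 14] + [25, -16] = [1, -2]

z = [1, -2]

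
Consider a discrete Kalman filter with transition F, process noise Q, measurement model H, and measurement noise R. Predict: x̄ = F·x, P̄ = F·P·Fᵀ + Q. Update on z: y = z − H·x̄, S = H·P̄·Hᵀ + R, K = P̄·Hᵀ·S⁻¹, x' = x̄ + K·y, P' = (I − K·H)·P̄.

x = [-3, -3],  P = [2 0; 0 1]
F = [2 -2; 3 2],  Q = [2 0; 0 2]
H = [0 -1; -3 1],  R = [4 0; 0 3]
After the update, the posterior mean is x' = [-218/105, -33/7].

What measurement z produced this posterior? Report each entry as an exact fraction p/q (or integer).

x̄ = F·x = [0, -15]
P̄ = F·P·Fᵀ + Q = [14 8; 8 24]
S = H·P̄·Hᵀ + R = [28 0; 0 105]
K = P̄·Hᵀ·S⁻¹ = [-2/7 -34/105; -6/7 0]
x' − x̄ = [-218/105, 72/7] = K·y
y = (KᵀK)⁻¹·Kᵀ·(x' − x̄) = [-12, 17]
z = y + H·x̄ = [-12, 17] + [15, -15] = [3, 2]

z = [3, 2]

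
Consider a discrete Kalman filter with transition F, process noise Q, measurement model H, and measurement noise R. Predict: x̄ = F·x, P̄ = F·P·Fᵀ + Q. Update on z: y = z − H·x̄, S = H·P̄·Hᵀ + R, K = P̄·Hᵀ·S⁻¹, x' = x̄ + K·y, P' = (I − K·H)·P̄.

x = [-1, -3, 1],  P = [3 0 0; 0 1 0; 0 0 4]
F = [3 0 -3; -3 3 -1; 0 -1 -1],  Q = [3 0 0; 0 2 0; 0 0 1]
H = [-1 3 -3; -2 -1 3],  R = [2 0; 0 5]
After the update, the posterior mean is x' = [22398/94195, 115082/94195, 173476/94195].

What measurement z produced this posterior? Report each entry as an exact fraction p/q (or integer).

x̄ = F·x = [-6, -7, 2]
P̄ = F·P·Fᵀ + Q = [66 -15 12; -15 42 1; 12 1 6]
S = H·P̄·Hᵀ + R = [644 75; 75 155]
K = P̄·Hᵀ·S⁻¹ = [-3342/18839 -41139/94195; 4413/18839 -16146/94195; -732/18839 -2483/94195]
x' − x̄ = [587568/94195, 774447/94195, -14914/94195] = K·y
y = (KᵀK)⁻¹·Kᵀ·(x' − x̄) = [19, -22]
z = y + H·x̄ = [19, -22] + [-21, 25] = [-2, 3]

z = [-2, 3]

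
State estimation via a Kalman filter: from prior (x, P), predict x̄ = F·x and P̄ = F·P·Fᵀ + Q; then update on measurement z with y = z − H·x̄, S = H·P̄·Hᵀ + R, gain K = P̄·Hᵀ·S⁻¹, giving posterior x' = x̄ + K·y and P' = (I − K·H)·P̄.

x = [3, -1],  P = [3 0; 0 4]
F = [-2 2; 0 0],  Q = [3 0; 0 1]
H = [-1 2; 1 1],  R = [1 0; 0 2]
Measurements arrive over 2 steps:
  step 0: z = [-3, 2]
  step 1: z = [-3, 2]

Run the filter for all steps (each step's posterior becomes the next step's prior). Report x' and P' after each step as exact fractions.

step 0: x̄ = F·x = [-8, 0]
step 0: P̄ = F·P·Fᵀ + Q = [31 0; 0 1]
step 0: y = z − H·x̄ = [-11, 10]
step 0: S = H·P̄·Hᵀ + R = [36 -29; -29 34]
step 0: K = P̄·Hᵀ·S⁻¹ = [-155/383 217/383; 97/383 94/383]
step 0: x' = x̄ + K·y = [811/383, -127/383]
step 0: P' = (I − K·H)·P̄ = [341/383 93/383; 93/383 95/383]
step 1: x̄ = F·x = [-1876/383, 0]
step 1: P̄ = F·P·Fᵀ + Q = [2149/383 0; 0 1]
step 1: y = z − H·x̄ = [-3025/383, 2642/383]
step 1: S = H·P̄·Hᵀ + R = [4064/383 -1383/383; -1383/383 3298/383]
step 1: K = P̄·Hᵀ·S⁻¹ = [-10745/30001 15043/30001; 7979/30001 6830/30001]
step 1: x' = x̄ + K·y = [41685/30001, -15905/30001]
step 1: P' = (I − K·H)·P̄ = [23639/30001 6447/30001; 6447/30001 7213/30001]

step 0: x' = [811/383, -127/383], P' = [341/383 93/383; 93/383 95/383]
step 1: x' = [41685/30001, -15905/30001], P' = [23639/30001 6447/30001; 6447/30001 7213/30001]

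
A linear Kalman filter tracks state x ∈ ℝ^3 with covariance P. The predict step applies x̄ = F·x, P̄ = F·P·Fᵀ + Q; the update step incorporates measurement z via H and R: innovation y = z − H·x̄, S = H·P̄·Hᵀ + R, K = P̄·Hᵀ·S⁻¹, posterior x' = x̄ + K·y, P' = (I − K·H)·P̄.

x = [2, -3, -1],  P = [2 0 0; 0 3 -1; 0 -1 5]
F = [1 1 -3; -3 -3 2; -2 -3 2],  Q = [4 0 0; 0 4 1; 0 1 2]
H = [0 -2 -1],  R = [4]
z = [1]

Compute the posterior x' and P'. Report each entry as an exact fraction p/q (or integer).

x' = [2366/685, -719/685, 777/685]
P' = [13544/685 484/685 -1632/685; 484/685 729/685 -522/685; -1632/685 -522/685 1896/685]

x̄ = F·x = [2, 1, 3]
P̄ = F·P·Fᵀ + Q = [60 -56 -54; -56 81 72; -54 72 69]
y = z − H·x̄ = [6]
S = H·P̄·Hᵀ + R = [685]
K = P̄·Hᵀ·S⁻¹ = [166/685; -234/685; -213/685]
x' = x̄ + K·y = [2366/685, -719/685, 777/685]
P' = (I − K·H)·P̄ = [13544/685 484/685 -1632/685; 484/685 729/685 -522/685; -1632/685 -522/685 1896/685]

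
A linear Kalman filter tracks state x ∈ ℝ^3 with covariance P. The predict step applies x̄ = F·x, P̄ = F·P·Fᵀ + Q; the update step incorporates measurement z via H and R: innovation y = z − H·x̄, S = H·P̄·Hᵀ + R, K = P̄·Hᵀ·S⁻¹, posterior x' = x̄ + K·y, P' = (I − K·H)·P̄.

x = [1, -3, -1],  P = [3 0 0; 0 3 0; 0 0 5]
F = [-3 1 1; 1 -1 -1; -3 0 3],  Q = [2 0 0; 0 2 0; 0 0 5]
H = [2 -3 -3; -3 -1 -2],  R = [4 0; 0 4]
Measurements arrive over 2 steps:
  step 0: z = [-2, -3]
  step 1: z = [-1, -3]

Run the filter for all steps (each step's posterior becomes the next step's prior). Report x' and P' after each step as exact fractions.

step 0: x' = [58185/99002, 122097/99002, -8339/99002], P' = [23172/49501 41994/49501 -35362/49501; 41994/49501 211380/49501 -178648/49501; -35362/49501 -178648/49501 166032/49501]
step 1: x' = [195022697/573235297, -423557085/573235297, 746772180/573235297], P' = [199153019/573235297 201835791/573235297 -166940845/573235297; 201835791/573235297 1134215151/573235297 -950305885/573235297; -166940845/573235297 -950305885/573235297 971162443/573235297]

step 0: x̄ = F·x = [-7, 5, -6]
step 0: P̄ = F·P·Fᵀ + Q = [37 -17 42; -17 13 -24; 42 -24 77]
step 0: y = z − H·x̄ = [9, -31]
step 0: S = H·P̄·Hᵀ + R = [230 154; 154 964]
step 0: K = P̄·Hᵀ·S⁻¹ = [6612/49501 -20393/99002; -3552/49501 9967/99002; -8219/49501 -23665/99002]
step 0: x' = x̄ + K·y = [58185/99002, 122097/99002, -8339/99002]
step 0: P' = (I − K·H)·P̄ = [23172/49501 41994/49501 -35362/49501; 41994/49501 211380/49501 -178648/49501; -35362/49501 -178648/49501 166032/49501]
step 1: x̄ = F·x = [-60797/99002, -55573/99002, -99786/49501]
step 1: P̄ = F·P·Fᵀ + Q = [287874/49501 -63104/49501 469062/49501; -63104/49501 129026/49501 -117858/49501; 469062/49501 -117858/49501 2586857/49501]
step 1: y = z − H·x̄ = [-742843/99002, -467057/49501]
step 1: S = H·P̄·Hᵀ + R = [18799507/49501 15023836/49501; 15023836/49501 18044012/49501]
step 1: K = P̄·Hᵀ·S⁻¹ = [73405300/573235297 -232706579/1146470594; -37014054/573235297 80444623/1146470594; -99112841/573235297 -245598233/1146470594]
step 1: x' = x̄ + K·y = [195022697/573235297, -423557085/573235297, 746772180/573235297]
step 1: P' = (I − K·H)·P̄ = [199153019/573235297 201835791/573235297 -166940845/573235297; 201835791/573235297 1134215151/573235297 -950305885/573235297; -166940845/573235297 -950305885/573235297 971162443/573235297]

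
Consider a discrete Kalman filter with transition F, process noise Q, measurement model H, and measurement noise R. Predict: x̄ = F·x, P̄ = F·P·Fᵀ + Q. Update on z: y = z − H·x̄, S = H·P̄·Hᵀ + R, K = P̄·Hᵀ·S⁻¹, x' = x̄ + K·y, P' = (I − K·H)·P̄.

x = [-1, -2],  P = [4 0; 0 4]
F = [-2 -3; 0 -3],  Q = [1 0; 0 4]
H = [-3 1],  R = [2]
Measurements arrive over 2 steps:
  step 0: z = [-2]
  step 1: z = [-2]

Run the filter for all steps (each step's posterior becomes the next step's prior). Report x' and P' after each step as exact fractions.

step 0: x̄ = F·x = [8, 6]
step 0: P̄ = F·P·Fᵀ + Q = [53 36; 36 40]
step 0: y = z − H·x̄ = [16]
step 0: S = H·P̄·Hᵀ + R = [303]
step 0: K = P̄·Hᵀ·S⁻¹ = [-41/101; -68/303]
step 0: x' = x̄ + K·y = [152/101, 730/303]
step 0: P' = (I − K·H)·P̄ = [310/101 848/101; 848/101 7496/303]
step 1: x̄ = F·x = [-1034/101, -730/101]
step 1: P̄ = F·P·Fᵀ + Q = [34005/101 27576/101; 27576/101 22892/101]
step 1: y = z − H·x̄ = [-2574/101]
step 1: S = H·P̄·Hᵀ + R = [163683/101]
step 1: K = P̄·Hᵀ·S⁻¹ = [-8271/18187; -59836/163683]
step 1: x' = x̄ + K·y = [1892/1399, 2922/1399]
step 1: P' = (I − K·H)·P̄ = [27366/18187 65556/18187; 65556/18187 1650340/163683]

step 0: x' = [152/101, 730/303], P' = [310/101 848/101; 848/101 7496/303]
step 1: x' = [1892/1399, 2922/1399], P' = [27366/18187 65556/18187; 65556/18187 1650340/163683]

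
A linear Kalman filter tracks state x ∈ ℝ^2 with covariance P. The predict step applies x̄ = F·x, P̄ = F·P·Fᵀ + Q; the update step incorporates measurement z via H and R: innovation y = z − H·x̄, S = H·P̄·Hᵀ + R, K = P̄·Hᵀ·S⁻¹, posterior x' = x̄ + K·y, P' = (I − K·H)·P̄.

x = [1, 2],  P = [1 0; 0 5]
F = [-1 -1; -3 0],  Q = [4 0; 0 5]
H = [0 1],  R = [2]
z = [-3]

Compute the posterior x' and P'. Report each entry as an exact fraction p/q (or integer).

x̄ = F·x = [-3, -3]
P̄ = F·P·Fᵀ + Q = [10 3; 3 14]
y = z − H·x̄ = [0]
S = H·P̄·Hᵀ + R = [16]
K = P̄·Hᵀ·S⁻¹ = [3/16; 7/8]
x' = x̄ + K·y = [-3, -3]
P' = (I − K·H)·P̄ = [151/16 3/8; 3/8 7/4]

x' = [-3, -3]
P' = [151/16 3/8; 3/8 7/4]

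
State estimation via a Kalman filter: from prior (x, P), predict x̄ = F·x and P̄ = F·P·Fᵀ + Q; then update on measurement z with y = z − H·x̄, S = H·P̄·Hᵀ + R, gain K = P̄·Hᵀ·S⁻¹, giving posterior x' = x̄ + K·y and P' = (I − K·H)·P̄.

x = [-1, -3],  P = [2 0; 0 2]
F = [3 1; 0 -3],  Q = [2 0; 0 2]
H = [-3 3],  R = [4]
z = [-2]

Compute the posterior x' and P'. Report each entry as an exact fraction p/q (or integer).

x̄ = F·x = [-6, 9]
P̄ = F·P·Fᵀ + Q = [22 -6; -6 20]
y = z − H·x̄ = [-47]
S = H·P̄·Hᵀ + R = [490]
K = P̄·Hᵀ·S⁻¹ = [-6/35; 39/245]
x' = x̄ + K·y = [72/35, 372/245]
P' = (I − K·H)·P̄ = [38/5 258/35; 258/35 1858/245]

x' = [72/35, 372/245]
P' = [38/5 258/35; 258/35 1858/245]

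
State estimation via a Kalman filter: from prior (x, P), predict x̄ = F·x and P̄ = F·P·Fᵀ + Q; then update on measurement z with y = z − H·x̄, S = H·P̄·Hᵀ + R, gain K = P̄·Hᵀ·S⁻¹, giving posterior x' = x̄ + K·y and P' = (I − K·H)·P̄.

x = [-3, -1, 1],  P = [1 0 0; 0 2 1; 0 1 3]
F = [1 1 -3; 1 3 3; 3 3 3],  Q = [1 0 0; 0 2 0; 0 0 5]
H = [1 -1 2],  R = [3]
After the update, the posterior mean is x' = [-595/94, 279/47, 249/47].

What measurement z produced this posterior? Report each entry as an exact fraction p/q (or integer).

z = [-1]

x̄ = F·x = [-7, -3, -9]
P̄ = F·P·Fᵀ + Q = [25 -26 -24; -26 66 66; -24 66 77]
S = H·P̄·Hᵀ + R = [94]
K = P̄·Hᵀ·S⁻¹ = [3/94; 20/47; 32/47]
x' − x̄ = [63/94, 420/47, 672/47] = K·y
y = (KᵀK)⁻¹·Kᵀ·(x' − x̄) = [21]
z = y + H·x̄ = [21] + [-22] = [-1]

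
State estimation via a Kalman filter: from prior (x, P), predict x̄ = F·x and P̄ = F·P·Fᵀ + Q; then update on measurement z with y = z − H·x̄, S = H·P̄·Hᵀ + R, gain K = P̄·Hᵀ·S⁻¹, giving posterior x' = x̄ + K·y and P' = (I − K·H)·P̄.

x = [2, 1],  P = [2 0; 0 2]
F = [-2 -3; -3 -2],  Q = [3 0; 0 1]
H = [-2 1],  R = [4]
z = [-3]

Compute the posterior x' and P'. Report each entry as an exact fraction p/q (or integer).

x̄ = F·x = [-7, -8]
P̄ = F·P·Fᵀ + Q = [29 24; 24 27]
y = z − H·x̄ = [-9]
S = H·P̄·Hᵀ + R = [51]
K = P̄·Hᵀ·S⁻¹ = [-2/3; -7/17]
x' = x̄ + K·y = [-1, -73/17]
P' = (I − K·H)·P̄ = [19/3 10; 10 312/17]

x' = [-1, -73/17]
P' = [19/3 10; 10 312/17]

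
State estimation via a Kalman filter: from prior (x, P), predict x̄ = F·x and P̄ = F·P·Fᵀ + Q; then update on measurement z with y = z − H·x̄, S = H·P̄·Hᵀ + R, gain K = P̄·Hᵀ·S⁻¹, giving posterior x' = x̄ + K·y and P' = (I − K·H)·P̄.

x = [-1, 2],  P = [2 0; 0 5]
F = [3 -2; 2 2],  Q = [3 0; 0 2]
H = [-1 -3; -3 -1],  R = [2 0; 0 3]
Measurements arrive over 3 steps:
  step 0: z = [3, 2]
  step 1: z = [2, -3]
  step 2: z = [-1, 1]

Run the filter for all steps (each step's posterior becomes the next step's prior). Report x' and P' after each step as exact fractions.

step 0: x' = [-34655/76121, -62590/76121], P' = [34060/76121 -17538/76121; -17538/76121 24666/76121]
step 1: x' = [284365594/198430771, -245063736/198430771], P' = [82536072/198430771 -39647970/198430771; -39647970/198430771 57581418/198430771]
step 2: x' = [-72018945795/479205713221, 136598348270/479205713221], P' = [198479029272/479205713221 -95203872270/479205713221; -95203872270/479205713221 138685304118/479205713221]

step 0: x̄ = F·x = [-7, 2]
step 0: P̄ = F·P·Fᵀ + Q = [41 -8; -8 30]
step 0: y = z − H·x̄ = [2, -17]
step 0: S = H·P̄·Hᵀ + R = [265 133; 133 354]
step 0: K = P̄·Hᵀ·S⁻¹ = [9277/76121 -28214/76121; -28230/76121 9316/76121]
step 0: x' = x̄ + K·y = [-34655/76121, -62590/76121]
step 0: P' = (I − K·H)·P̄ = [34060/76121 -17538/76121; -17538/76121 24666/76121]
step 1: x̄ = F·x = [21215/76121, -194490/76121]
step 1: P̄ = F·P·Fᵀ + Q = [844023/76121 70620/76121; 70620/76121 246842/76121]
step 1: y = z − H·x̄ = [-410013/76121, -359208/76121]
step 1: S = H·P̄·Hᵀ + R = [3641563/76121 3978795/76121; 3978795/76121 8495132/76121]
step 1: K = P̄·Hᵀ·S⁻¹ = [18203919/198430771 -69320082/198430771; -66548142/198430771 20454164/198430771]
step 1: x' = x̄ + K·y = [284365594/198430771, -245063736/198430771]
step 1: P' = (I − K·H)·P̄ = [82536072/198430771 -39647970/198430771; -39647970/198430771 57581418/198430771]
step 2: x̄ = F·x = [1343224254/198430771, 78603716/198430771]
step 2: P̄ = F·P·Fᵀ + Q = [2044218273/198430771 185594820/198430771; 185594820/198430771 640147742/198430771]
step 2: y = z − H·x̄ = [197229233/28347253, 4306707249/198430771]
step 2: S = H·P̄·Hᵀ + R = [1330854059/28347253 1415578035/28347253; 1415578035/28347253 20746973432/198430771]
step 2: K = P̄·Hᵀ·S⁻¹ = [43566293769/479205713221 -166744405182/479205713221; -160426020042/479205713221 48975437564/479205713221]
step 2: x' = x̄ + K·y = [-72018945795/479205713221, 136598348270/479205713221]
step 2: P' = (I − K·H)·P̄ = [198479029272/479205713221 -95203872270/479205713221; -95203872270/479205713221 138685304118/479205713221]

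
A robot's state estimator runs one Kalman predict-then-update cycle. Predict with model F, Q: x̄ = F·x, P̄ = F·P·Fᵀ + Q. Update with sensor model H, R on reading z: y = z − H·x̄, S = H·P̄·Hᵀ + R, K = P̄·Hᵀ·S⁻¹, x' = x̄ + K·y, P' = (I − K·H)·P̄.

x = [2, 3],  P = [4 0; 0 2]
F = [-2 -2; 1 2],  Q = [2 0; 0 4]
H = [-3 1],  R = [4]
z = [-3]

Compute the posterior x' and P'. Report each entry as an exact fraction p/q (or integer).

x̄ = F·x = [-10, 8]
P̄ = F·P·Fᵀ + Q = [26 -16; -16 16]
y = z − H·x̄ = [-41]
S = H·P̄·Hᵀ + R = [350]
K = P̄·Hᵀ·S⁻¹ = [-47/175; 32/175]
x' = x̄ + K·y = [177/175, 88/175]
P' = (I − K·H)·P̄ = [132/175 208/175; 208/175 752/175]

x' = [177/175, 88/175]
P' = [132/175 208/175; 208/175 752/175]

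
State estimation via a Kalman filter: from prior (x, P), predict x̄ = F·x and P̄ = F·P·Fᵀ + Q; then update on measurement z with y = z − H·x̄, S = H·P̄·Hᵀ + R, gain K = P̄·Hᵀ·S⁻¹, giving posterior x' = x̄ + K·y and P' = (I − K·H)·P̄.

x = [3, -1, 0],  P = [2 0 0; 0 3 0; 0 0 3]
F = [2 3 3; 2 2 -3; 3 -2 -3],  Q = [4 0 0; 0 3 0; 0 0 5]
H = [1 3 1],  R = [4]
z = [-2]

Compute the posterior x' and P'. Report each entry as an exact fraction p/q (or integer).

x' = [7/4, -10/3, 77/12]
P' = [3621/56 -62/7 -2123/56; -62/7 82/21 -38/21; -2123/56 -38/21 7391/168]

x̄ = F·x = [3, 4, 11]
P̄ = F·P·Fᵀ + Q = [66 -1 -33; -1 50 27; -33 27 62]
y = z − H·x̄ = [-28]
S = H·P̄·Hᵀ + R = [672]
K = P̄·Hᵀ·S⁻¹ = [5/112; 11/42; 55/336]
x' = x̄ + K·y = [7/4, -10/3, 77/12]
P' = (I − K·H)·P̄ = [3621/56 -62/7 -2123/56; -62/7 82/21 -38/21; -2123/56 -38/21 7391/168]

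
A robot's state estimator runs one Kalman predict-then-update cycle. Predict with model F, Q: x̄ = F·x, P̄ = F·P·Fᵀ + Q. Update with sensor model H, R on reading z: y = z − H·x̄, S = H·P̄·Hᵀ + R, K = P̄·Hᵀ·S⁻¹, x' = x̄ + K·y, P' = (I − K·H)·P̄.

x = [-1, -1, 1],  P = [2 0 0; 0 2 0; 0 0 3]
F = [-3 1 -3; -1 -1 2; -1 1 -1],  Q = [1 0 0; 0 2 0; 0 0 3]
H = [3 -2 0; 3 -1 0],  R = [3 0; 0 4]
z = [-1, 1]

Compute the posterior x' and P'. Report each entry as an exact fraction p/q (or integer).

x' = [6191/5157, 4112/1719, -85/573]
P' = [6634/5157 3646/1719 154/573; 3646/1719 2350/573 76/191; 154/573 76/191 1513/382]

x̄ = F·x = [-1, 4, -1]
P̄ = F·P·Fᵀ + Q = [48 -14 17; -14 18 -6; 17 -6 10]
y = z − H·x̄ = [10, 8]
S = H·P̄·Hᵀ + R = [675 594; 594 538]
K = P̄·Hᵀ·S⁻¹ = [-658/5157 83/191; -1054/1719 108/191; 2/573 39/382]
x' = x̄ + K·y = [6191/5157, 4112/1719, -85/573]
P' = (I − K·H)·P̄ = [6634/5157 3646/1719 154/573; 3646/1719 2350/573 76/191; 154/573 76/191 1513/382]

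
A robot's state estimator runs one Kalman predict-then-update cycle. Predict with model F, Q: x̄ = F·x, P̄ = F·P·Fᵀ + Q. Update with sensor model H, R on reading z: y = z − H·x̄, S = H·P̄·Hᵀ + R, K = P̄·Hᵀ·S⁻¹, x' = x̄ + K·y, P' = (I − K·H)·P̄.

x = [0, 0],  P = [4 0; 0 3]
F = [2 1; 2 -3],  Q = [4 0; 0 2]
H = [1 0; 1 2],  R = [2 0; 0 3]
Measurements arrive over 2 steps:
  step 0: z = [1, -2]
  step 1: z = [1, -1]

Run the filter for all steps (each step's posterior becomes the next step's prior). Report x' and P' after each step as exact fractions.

step 0: x̄ = F·x = [0, 0]
step 0: P̄ = F·P·Fᵀ + Q = [23 7; 7 45]
step 0: y = z − H·x̄ = [1, -2]
step 0: S = H·P̄·Hᵀ + R = [25 37; 37 234]
step 0: K = P̄·Hᵀ·S⁻¹ = [4013/4481 74/4481; -1951/4481 2166/4481]
step 0: x' = x̄ + K·y = [3865/4481, -6283/4481]
step 0: P' = (I − K·H)·P̄ = [8026/4481 -3902/4481; -3902/4481 5200/4481]
step 1: x̄ = F·x = [1447/4481, 26579/4481]
step 1: P̄ = F·P·Fᵀ + Q = [39620/4481 32112/4481; 32112/4481 134690/4481]
step 1: y = z − H·x̄ = [3034/4481, -59086/4481]
step 1: S = H·P̄·Hᵀ + R = [48582/4481 103844/4481; 103844/4481 720271/4481]
step 1: K = P̄·Hᵀ·S⁻¹ = [1980982/2701253 103844/2701253; -912608/2701253 1262268/2701253]
step 1: x' = x̄ + K·y = [844295/2701253, -1239593/2701253]
step 1: P' = (I − K·H)·P̄ = [3961964/2701253 -1825216/2701253; -1825216/2701253 2806010/2701253]

step 0: x' = [3865/4481, -6283/4481], P' = [8026/4481 -3902/4481; -3902/4481 5200/4481]
step 1: x' = [844295/2701253, -1239593/2701253], P' = [3961964/2701253 -1825216/2701253; -1825216/2701253 2806010/2701253]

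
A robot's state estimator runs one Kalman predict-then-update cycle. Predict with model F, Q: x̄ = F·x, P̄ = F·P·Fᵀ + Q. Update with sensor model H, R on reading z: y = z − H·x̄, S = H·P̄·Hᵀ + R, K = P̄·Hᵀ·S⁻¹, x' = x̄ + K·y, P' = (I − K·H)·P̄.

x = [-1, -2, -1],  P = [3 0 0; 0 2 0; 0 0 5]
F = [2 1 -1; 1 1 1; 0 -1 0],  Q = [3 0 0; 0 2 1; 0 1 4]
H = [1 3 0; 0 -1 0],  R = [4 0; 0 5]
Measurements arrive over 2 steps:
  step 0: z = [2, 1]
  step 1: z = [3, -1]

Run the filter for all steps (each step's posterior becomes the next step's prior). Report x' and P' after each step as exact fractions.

step 0: x' = [1522/1063, -28/1063, 1473/1063], P' = [12935/1063 -3765/1063 -829/1063; -3765/1063 1515/1063 215/1063; -829/1063 215/1063 6191/1063]
step 1: x' = [-927049/1819729, 2182564/1819729, -753030/1819729], P' = [29802747/1819729 -8632945/1819729 1443840/1819729; -8632945/1819729 3218295/1819729 -303560/1819729; 1443840/1819729 -303560/1819729 8102793/1819729]

step 0: x̄ = F·x = [-3, -4, 2]
step 0: P̄ = F·P·Fᵀ + Q = [22 3 -2; 3 12 -1; -2 -1 6]
step 0: y = z − H·x̄ = [17, -3]
step 0: S = H·P̄·Hᵀ + R = [152 -39; -39 17]
step 0: K = P̄·Hᵀ·S⁻¹ = [410/1063 753/1063; 195/1063 -303/1063; -46/1063 -43/1063]
step 0: x' = x̄ + K·y = [1522/1063, -28/1063, 1473/1063]
step 0: P' = (I − K·H)·P̄ = [12935/1063 -3765/1063 -829/1063; -3765/1063 1515/1063 215/1063; -829/1063 215/1063 6191/1063]
step 1: x̄ = F·x = [1543/1063, 2967/1063, 28/1063]
step 1: P̄ = F·P·Fᵀ + Q = [50461/1063 9070/1063 6230/1063; 9070/1063 14009/1063 3098/1063; 6230/1063 3098/1063 5767/1063]
step 1: y = z − H·x̄ = [-7255/1063, 1904/1063]
step 1: S = H·P̄·Hᵀ + R = [235214/1063 -51097/1063; -51097/1063 19324/1063]
step 1: K = P̄·Hᵀ·S⁻¹ = [975978/1819729 1726589/1819729; 255485/1819729 -643659/1819729; 133290/1819729 60712/1819729]
step 1: x' = x̄ + K·y = [-927049/1819729, 2182564/1819729, -753030/1819729]
step 1: P' = (I − K·H)·P̄ = [29802747/1819729 -8632945/1819729 1443840/1819729; -8632945/1819729 3218295/1819729 -303560/1819729; 1443840/1819729 -303560/1819729 8102793/1819729]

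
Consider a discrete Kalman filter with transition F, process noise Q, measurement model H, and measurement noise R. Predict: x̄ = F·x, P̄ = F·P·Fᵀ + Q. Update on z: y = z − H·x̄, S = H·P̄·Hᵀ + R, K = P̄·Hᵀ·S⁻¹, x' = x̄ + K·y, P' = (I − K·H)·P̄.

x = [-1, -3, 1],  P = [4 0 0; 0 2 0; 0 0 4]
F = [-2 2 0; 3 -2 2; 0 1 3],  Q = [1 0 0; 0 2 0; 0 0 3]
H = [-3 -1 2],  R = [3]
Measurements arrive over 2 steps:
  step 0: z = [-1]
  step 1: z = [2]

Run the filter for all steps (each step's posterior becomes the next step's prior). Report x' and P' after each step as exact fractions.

step 0: x' = [-128/67, 39/67, -200/67], P' = [2125/134 -849/67 1143/67; -849/67 1416/67 -510/67; 1143/67 -510/67 1497/67]
step 1: x' = [-550502/173401, 434002/173401, -439539/173401], P' = [8995623/173401 -5425761/173401 10678692/173401; -5425761/173401 5596596/173401 -5148492/173401; 10678692/173401 -5148492/173401 13516674/173401]

step 0: x̄ = F·x = [-4, 5, 0]
step 0: P̄ = F·P·Fᵀ + Q = [25 -32 4; -32 62 20; 4 20 41]
step 0: y = z − H·x̄ = [-8]
step 0: S = H·P̄·Hᵀ + R = [134]
step 0: K = P̄·Hᵀ·S⁻¹ = [-35/134; 37/67; 25/67]
step 0: x' = x̄ + K·y = [-128/67, 39/67, -200/67]
step 0: P' = (I − K·H)·P̄ = [2125/134 -849/67 1143/67; -849/67 1416/67 -510/67; 1143/67 -510/67 1497/67]
step 1: x̄ = F·x = [334/67, -862/67, -561/67]
step 1: P̄ = F·P·Fᵀ + Q = [16773/67 -27141/67 -5388/67; -27141/67 98665/134 15930/67; -5388/67 15930/67 12030/67]
step 1: y = z − H·x̄ = [1396/67]
step 1: S = H·P̄·Hᵀ + R = [173401/134]
step 1: K = P̄·Hᵀ·S⁻¹ = [-67908/173401; 127901/173401; 48588/173401]
step 1: x' = x̄ + K·y = [-550502/173401, 434002/173401, -439539/173401]
step 1: P' = (I − K·H)·P̄ = [8995623/173401 -5425761/173401 10678692/173401; -5425761/173401 5596596/173401 -5148492/173401; 10678692/173401 -5148492/173401 13516674/173401]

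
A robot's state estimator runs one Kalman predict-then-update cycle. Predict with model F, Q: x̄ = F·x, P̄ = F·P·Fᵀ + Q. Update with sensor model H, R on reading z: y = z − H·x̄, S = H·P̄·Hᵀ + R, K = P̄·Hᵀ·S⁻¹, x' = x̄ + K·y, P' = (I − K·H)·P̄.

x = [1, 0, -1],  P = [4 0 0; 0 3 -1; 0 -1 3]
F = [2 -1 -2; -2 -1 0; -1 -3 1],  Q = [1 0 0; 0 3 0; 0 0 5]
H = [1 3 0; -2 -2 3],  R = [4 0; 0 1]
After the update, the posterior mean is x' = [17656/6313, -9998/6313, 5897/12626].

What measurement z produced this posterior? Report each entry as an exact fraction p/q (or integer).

x̄ = F·x = [4, -2, -2]
P̄ = F·P·Fᵀ + Q = [28 -15 -10; -15 22 18; -10 18 45]
S = H·P̄·Hᵀ + R = [140 64; 64 390]
K = P̄·Hᵀ·S⁻¹ = [-1523/25252 -844/6313; 8665/25252 292/6313; 1193/6313 3461/12626]
x' − x̄ = [-7596/6313, 2628/6313, 31149/12626] = K·y
y = (KᵀK)⁻¹·Kᵀ·(x' − x̄) = [0, 9]
z = y + H·x̄ = [0, 9] + [-2, -10] = [-2, -1]

z = [-2, -1]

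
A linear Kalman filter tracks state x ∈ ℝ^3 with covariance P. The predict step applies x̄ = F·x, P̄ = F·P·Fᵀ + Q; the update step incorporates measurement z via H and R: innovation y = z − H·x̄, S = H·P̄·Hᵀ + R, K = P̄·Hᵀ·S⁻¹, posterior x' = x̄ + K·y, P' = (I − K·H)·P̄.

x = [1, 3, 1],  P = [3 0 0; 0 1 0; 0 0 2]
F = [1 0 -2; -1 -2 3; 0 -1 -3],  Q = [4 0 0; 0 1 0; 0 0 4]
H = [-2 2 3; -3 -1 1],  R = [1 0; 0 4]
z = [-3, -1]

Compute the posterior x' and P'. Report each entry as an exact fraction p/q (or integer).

x̄ = F·x = [-1, -4, -6]
P̄ = F·P·Fᵀ + Q = [15 -15 12; -15 26 -16; 12 -16 23]
y = z − H·x̄ = [21, -2]
S = H·P̄·Hᵀ + R = [156 51; 51 58]
K = P̄·Hᵀ·S⁻¹ = [-158/2149 -528/2149; 1819/6447 -422/2149; 601/6447 -65/2149]
x' = x̄ + K·y = [-4411/2149, 4981/2149, -8557/2149]
P' = (I − K·H)·P̄ = [18939/2149 -25279/2149 29426/2149; -25279/2149 109574/6447 -123001/6447; 29426/2149 -123001/6447 141053/6447]

x' = [-4411/2149, 4981/2149, -8557/2149]
P' = [18939/2149 -25279/2149 29426/2149; -25279/2149 109574/6447 -123001/6447; 29426/2149 -123001/6447 141053/6447]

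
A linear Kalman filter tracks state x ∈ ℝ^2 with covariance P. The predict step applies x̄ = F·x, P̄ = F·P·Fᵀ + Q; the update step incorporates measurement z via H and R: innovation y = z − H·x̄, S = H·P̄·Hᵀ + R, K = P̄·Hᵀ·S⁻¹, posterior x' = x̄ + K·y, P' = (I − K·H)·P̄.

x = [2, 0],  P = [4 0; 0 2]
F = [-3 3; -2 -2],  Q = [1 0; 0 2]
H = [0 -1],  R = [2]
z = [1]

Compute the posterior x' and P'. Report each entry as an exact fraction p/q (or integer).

x̄ = F·x = [-6, -4]
P̄ = F·P·Fᵀ + Q = [55 12; 12 26]
y = z − H·x̄ = [-3]
S = H·P̄·Hᵀ + R = [28]
K = P̄·Hᵀ·S⁻¹ = [-3/7; -13/14]
x' = x̄ + K·y = [-33/7, -17/14]
P' = (I − K·H)·P̄ = [349/7 6/7; 6/7 13/7]

x' = [-33/7, -17/14]
P' = [349/7 6/7; 6/7 13/7]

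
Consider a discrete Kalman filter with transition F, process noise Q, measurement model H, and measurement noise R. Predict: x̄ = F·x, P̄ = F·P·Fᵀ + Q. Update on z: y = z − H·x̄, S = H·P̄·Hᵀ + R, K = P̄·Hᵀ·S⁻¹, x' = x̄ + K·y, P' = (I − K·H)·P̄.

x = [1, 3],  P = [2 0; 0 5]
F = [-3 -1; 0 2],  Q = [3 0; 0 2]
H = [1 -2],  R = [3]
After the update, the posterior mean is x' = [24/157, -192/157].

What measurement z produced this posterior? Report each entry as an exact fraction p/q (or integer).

x̄ = F·x = [-6, 6]
P̄ = F·P·Fᵀ + Q = [26 -10; -10 22]
S = H·P̄·Hᵀ + R = [157]
K = P̄·Hᵀ·S⁻¹ = [46/157; -54/157]
x' − x̄ = [966/157, -1134/157] = K·y
y = (KᵀK)⁻¹·Kᵀ·(x' − x̄) = [21]
z = y + H·x̄ = [21] + [-18] = [3]

z = [3]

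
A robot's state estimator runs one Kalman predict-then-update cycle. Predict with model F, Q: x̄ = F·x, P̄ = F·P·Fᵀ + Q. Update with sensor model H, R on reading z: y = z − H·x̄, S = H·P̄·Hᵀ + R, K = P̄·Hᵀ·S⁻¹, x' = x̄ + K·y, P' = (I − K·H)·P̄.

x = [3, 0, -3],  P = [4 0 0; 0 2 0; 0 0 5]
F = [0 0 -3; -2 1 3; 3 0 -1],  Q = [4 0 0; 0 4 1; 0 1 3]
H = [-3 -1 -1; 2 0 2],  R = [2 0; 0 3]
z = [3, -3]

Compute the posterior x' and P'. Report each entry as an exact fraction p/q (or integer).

x̄ = F·x = [9, -15, 12]
P̄ = F·P·Fᵀ + Q = [49 -45 15; -45 67 -38; 15 -38 44]
y = z − H·x̄ = [27, -45]
S = H·P̄·Hᵀ + R = [298 -336; -336 495]
K = P̄·Hᵀ·S⁻¹ = [-4969/11538 -584/17307; -551/5769 -6926/17307; 4801/11538 9014/17307]
x' = x̄ + K·y = [-4267/3846, 826/1923, -779/3846]
P' = (I − K·H)·P̄ = [101471/34614 -85688/17307 -103223/34614; -85688/17307 185071/17307 75299/17307; -103223/34614 75299/17307 130265/34614]

x' = [-4267/3846, 826/1923, -779/3846]
P' = [101471/34614 -85688/17307 -103223/34614; -85688/17307 185071/17307 75299/17307; -103223/34614 75299/17307 130265/34614]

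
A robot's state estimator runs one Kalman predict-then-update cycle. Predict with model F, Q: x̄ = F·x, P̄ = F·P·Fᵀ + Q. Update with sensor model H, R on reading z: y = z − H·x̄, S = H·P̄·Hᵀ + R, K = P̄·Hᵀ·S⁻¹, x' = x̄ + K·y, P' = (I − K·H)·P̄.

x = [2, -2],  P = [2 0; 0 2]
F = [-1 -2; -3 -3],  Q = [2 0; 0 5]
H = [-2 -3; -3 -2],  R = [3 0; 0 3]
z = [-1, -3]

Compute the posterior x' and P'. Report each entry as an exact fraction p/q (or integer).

x̄ = F·x = [2, 0]
P̄ = F·P·Fᵀ + Q = [12 18; 18 41]
y = z − H·x̄ = [3, 3]
S = H·P̄·Hᵀ + R = [636 552; 552 491]
K = P̄·Hᵀ·S⁻¹ = [241/1262 -228/631; -999/2524 106/631]
x' = x̄ + K·y = [1879/1262, -1725/2524]
P' = (I − K·H)·P̄ = [555/631 -981/1262; -981/1262 2307/2524]

x' = [1879/1262, -1725/2524]
P' = [555/631 -981/1262; -981/1262 2307/2524]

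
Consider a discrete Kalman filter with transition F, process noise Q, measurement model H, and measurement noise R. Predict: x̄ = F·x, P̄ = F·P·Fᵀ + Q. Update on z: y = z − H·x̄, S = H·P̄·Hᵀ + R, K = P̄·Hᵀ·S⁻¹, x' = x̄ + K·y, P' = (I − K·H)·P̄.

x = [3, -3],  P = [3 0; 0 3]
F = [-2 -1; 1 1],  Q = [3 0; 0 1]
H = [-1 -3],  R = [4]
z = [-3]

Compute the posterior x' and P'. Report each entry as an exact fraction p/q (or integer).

x̄ = F·x = [-3, 0]
P̄ = F·P·Fᵀ + Q = [18 -9; -9 7]
y = z − H·x̄ = [-6]
S = H·P̄·Hᵀ + R = [31]
K = P̄·Hᵀ·S⁻¹ = [9/31; -12/31]
x' = x̄ + K·y = [-147/31, 72/31]
P' = (I − K·H)·P̄ = [477/31 -171/31; -171/31 73/31]

x' = [-147/31, 72/31]
P' = [477/31 -171/31; -171/31 73/31]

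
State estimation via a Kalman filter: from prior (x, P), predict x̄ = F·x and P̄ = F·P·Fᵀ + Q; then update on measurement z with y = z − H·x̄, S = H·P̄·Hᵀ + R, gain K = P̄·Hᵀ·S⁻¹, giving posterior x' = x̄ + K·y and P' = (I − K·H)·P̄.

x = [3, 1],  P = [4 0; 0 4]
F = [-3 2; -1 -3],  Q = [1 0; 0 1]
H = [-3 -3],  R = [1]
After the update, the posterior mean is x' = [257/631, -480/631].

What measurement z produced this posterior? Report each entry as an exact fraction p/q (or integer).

x̄ = F·x = [-7, -6]
P̄ = F·P·Fᵀ + Q = [53 -12; -12 41]
S = H·P̄·Hᵀ + R = [631]
K = P̄·Hᵀ·S⁻¹ = [-123/631; -87/631]
x' − x̄ = [4674/631, 3306/631] = K·y
y = (KᵀK)⁻¹·Kᵀ·(x' − x̄) = [-38]
z = y + H·x̄ = [-38] + [39] = [1]

z = [1]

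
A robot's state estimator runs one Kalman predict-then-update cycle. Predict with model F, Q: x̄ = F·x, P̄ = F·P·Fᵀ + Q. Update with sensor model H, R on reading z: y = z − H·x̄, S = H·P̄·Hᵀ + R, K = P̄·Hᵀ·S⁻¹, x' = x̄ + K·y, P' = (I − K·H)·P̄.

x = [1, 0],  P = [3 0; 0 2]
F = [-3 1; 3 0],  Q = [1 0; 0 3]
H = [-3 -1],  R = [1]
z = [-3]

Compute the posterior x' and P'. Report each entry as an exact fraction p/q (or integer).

x̄ = F·x = [-3, 3]
P̄ = F·P·Fᵀ + Q = [30 -27; -27 30]
y = z − H·x̄ = [-9]
S = H·P̄·Hᵀ + R = [139]
K = P̄·Hᵀ·S⁻¹ = [-63/139; 51/139]
x' = x̄ + K·y = [150/139, -42/139]
P' = (I − K·H)·P̄ = [201/139 -540/139; -540/139 1569/139]

x' = [150/139, -42/139]
P' = [201/139 -540/139; -540/139 1569/139]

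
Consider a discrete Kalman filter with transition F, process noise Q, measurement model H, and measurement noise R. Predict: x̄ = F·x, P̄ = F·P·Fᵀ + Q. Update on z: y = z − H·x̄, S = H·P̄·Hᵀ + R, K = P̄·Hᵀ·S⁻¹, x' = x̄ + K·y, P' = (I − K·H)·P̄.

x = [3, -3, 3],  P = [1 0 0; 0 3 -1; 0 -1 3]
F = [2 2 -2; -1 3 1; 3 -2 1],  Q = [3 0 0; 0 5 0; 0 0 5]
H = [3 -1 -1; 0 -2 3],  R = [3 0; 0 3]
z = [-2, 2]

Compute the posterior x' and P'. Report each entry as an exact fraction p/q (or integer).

x̄ = F·x = [-6, -9, 18]
P̄ = F·P·Fᵀ + Q = [39 14 -18; 14 30 -19; -18 -19 33]
y = z − H·x̄ = [25, -70]
S = H·P̄·Hᵀ + R = [403 -266; -266 648]
K = P̄·Hᵀ·S⁻¹ = [14149/47597 -215/47597; -5517/95194 -38905/190388; -3811/95194 37123/190388]
x' = x̄ + K·y = [7563/4327, 16682/4327, 14496/4327]
P' = (I − K·H)·P̄ = [126624/47597 202584/47597 134841/47597; 202584/47597 1501809/190388 962301/190388; 134841/47597 962301/190388 678657/190388]

x' = [7563/4327, 16682/4327, 14496/4327]
P' = [126624/47597 202584/47597 134841/47597; 202584/47597 1501809/190388 962301/190388; 134841/47597 962301/190388 678657/190388]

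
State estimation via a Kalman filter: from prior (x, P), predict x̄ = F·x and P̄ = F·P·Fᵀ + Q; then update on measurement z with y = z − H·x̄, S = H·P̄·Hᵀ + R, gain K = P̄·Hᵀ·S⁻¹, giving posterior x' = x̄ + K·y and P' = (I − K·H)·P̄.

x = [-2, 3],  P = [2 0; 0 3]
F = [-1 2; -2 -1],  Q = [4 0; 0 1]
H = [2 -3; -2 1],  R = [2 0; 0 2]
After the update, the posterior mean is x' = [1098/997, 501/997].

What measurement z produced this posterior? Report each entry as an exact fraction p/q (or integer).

z = [1, -1]

x̄ = F·x = [8, 1]
P̄ = F·P·Fᵀ + Q = [18 -2; -2 12]
S = H·P̄·Hᵀ + R = [206 -124; -124 94]
K = P̄·Hᵀ·S⁻¹ = [-191/997 -655/997; -444/997 -416/997]
x' − x̄ = [-6878/997, -496/997] = K·y
y = (KᵀK)⁻¹·Kᵀ·(x' − x̄) = [-12, 14]
z = y + H·x̄ = [-12, 14] + [13, -15] = [1, -1]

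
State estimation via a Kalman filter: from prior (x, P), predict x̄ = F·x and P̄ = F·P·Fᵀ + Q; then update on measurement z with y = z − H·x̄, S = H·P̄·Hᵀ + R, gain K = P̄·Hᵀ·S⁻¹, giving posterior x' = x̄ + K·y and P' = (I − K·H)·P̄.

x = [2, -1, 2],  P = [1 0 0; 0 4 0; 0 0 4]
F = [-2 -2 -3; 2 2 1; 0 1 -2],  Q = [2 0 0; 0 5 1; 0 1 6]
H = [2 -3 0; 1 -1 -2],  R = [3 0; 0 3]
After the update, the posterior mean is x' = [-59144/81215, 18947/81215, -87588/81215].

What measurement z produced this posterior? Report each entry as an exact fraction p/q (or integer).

z = [-2, 1]

x̄ = F·x = [-8, 4, -5]
P̄ = F·P·Fᵀ + Q = [58 -32 16; -32 29 1; 16 1 26]
S = H·P̄·Hᵀ + R = [880 305; 305 198]
K = P̄·Hᵀ·S⁻¹ = [24286/81215 -2724/16243; -10683/81215 -1877/16243; 17027/81215 -8281/16243]
x' − x̄ = [590576/81215, -305913/81215, 318487/81215] = K·y
y = (KᵀK)⁻¹·Kᵀ·(x' − x̄) = [26, 3]
z = y + H·x̄ = [26, 3] + [-28, -2] = [-2, 1]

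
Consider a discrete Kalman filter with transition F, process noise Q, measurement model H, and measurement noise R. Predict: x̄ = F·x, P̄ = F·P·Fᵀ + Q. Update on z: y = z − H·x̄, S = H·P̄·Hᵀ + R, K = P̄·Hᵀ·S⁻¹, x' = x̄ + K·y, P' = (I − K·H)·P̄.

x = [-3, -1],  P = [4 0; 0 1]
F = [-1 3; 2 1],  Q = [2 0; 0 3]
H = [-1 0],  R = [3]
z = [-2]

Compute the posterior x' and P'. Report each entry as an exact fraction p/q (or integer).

x̄ = F·x = [0, -7]
P̄ = F·P·Fᵀ + Q = [15 -5; -5 20]
y = z − H·x̄ = [-2]
S = H·P̄·Hᵀ + R = [18]
K = P̄·Hᵀ·S⁻¹ = [-5/6; 5/18]
x' = x̄ + K·y = [5/3, -68/9]
P' = (I − K·H)·P̄ = [5/2 -5/6; -5/6 335/18]

x' = [5/3, -68/9]
P' = [5/2 -5/6; -5/6 335/18]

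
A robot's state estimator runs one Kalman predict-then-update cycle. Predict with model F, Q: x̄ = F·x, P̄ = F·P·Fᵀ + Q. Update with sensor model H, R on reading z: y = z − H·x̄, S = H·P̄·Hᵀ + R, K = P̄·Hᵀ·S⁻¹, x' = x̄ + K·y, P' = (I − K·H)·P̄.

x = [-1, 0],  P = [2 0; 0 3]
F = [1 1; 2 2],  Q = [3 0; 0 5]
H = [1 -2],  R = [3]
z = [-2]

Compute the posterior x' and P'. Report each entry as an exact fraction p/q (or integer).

x̄ = F·x = [-1, -2]
P̄ = F·P·Fᵀ + Q = [8 10; 10 25]
y = z − H·x̄ = [-5]
S = H·P̄·Hᵀ + R = [71]
K = P̄·Hᵀ·S⁻¹ = [-12/71; -40/71]
x' = x̄ + K·y = [-11/71, 58/71]
P' = (I − K·H)·P̄ = [424/71 230/71; 230/71 175/71]

x' = [-11/71, 58/71]
P' = [424/71 230/71; 230/71 175/71]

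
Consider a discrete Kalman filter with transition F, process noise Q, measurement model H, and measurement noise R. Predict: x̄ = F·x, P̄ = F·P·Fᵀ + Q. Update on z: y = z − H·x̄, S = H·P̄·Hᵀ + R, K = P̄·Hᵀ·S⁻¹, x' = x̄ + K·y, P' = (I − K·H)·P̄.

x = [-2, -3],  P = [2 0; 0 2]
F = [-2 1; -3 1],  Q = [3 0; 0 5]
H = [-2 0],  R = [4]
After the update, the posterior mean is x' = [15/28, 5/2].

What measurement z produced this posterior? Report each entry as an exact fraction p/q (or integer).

x̄ = F·x = [1, 3]
P̄ = F·P·Fᵀ + Q = [13 14; 14 25]
S = H·P̄·Hᵀ + R = [56]
K = P̄·Hᵀ·S⁻¹ = [-13/28; -1/2]
x' − x̄ = [-13/28, -1/2] = K·y
y = (KᵀK)⁻¹·Kᵀ·(x' − x̄) = [1]
z = y + H·x̄ = [1] + [-2] = [-1]

z = [-1]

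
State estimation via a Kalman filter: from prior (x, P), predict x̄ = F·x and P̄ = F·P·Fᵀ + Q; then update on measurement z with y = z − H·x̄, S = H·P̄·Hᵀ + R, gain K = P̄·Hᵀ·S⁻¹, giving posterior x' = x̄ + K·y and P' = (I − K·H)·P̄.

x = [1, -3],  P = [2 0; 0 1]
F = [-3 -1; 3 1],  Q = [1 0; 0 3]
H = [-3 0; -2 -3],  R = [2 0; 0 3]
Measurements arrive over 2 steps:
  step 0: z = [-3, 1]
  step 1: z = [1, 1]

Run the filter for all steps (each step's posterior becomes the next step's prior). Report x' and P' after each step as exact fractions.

step 0: x̄ = F·x = [0, 0]
step 0: P̄ = F·P·Fᵀ + Q = [20 -19; -19 22]
step 0: y = z − H·x̄ = [-3, 1]
step 0: S = H·P̄·Hᵀ + R = [182 -51; -51 53]
step 0: K = P̄·Hᵀ·S⁻¹ = [-2313/7045 34/7045; 1593/7045 -2189/7045]
step 0: x' = x̄ + K·y = [6973/7045, -6968/7045]
step 0: P' = (I − K·H)·P̄ = [1542/7045 -1062/7045; -1062/7045 2897/7045]
step 1: x̄ = F·x = [-13951/7045, 13951/7045]
step 1: P̄ = F·P·Fᵀ + Q = [17448/7045 -10403/7045; -10403/7045 31538/7045]
step 1: y = z − H·x̄ = [-34808/7045, 20996/7045]
step 1: S = H·P̄·Hᵀ + R = [171122/7045 11061/7045; 11061/7045 249933/7045]
step 1: K = P̄·Hᵀ·S⁻¹ = [-617067/2017823 -2458/2017823; 407691/2017823 -1841785/6053469]
step 1: x' = x̄ + K·y = [-954349/2017823, 455515/6053469]
step 1: P' = (I − K·H)·P̄ = [411378/2017823 -271794/2017823; -271794/2017823 2385373/6053469]

step 0: x' = [6973/7045, -6968/7045], P' = [1542/7045 -1062/7045; -1062/7045 2897/7045]
step 1: x' = [-954349/2017823, 455515/6053469], P' = [411378/2017823 -271794/2017823; -271794/2017823 2385373/6053469]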